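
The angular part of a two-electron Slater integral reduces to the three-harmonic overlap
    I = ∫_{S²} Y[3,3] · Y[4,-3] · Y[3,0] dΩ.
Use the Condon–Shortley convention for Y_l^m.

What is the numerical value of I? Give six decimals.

0.203551

Rules hold: Σm=0, L=10 even, 1≤3≤7.
N = 7·9·7 = 441
Δ = 4!·2!·4!/11! = 1/34650
Racah Σ t=1..3: t=1:−1/72 t=2:+1/16 t=3:−1/72 = 5/144
⇒ 3j(3 4 3; 0 0 0)² = 2/77, sgn -1
Racah Σ t=0..0: t=0:+1/288 = 1/288
⇒ 3j(3 4 3; 3 -3 0)² = 1/22, sgn -1
4πI² = N·(3j₀)²·(3jₘ)² = 63/121
I = +1·√(0.520661/4π) = 0.20355073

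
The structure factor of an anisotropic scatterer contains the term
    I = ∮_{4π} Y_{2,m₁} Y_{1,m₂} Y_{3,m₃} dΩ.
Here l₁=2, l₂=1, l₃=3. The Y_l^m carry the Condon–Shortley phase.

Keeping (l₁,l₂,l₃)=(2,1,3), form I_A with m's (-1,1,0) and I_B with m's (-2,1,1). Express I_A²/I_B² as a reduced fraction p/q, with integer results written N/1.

l's match ⇒ only the (l;m) 3-j factors differ between A and B.
A: triangle coeff Δ(2,1,3) = 1/105; Σ_t [0,0]: t=0:+1/12 = 1/12; (3j)²=1/35 [(2 1 3; -1 1 0)], sign=-1
B: triangle coeff Δ(2,1,3) = 1/105; Σ_t [0,0]: t=0:+1/48 = 1/48; (3j)²=1/105 [(2 1 3; -2 1 1)], sign=+1
I_A²/I_B² = (1/35)/(1/105) = 3/1

3/1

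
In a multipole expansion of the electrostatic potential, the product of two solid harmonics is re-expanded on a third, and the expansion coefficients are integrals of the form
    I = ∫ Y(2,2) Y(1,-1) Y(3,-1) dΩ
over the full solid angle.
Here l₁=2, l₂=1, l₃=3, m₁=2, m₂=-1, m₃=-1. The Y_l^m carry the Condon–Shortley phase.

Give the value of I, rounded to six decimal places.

m-sum 0 ✓  L=6 even ✓  1≤3≤3 ✓
Π(2lᵢ+1) = 5×3×7 = 105
triangle coeff Δ(2,1,3) = 1/105
Σ_t [0,0]: t=0:+1/4 = 1/4
(3j)²=3/35 [(2 1 3; 0 0 0)], sign=-1
Σ_t [0,0]: t=0:+1/48 = 1/48
(3j)²=1/105 [(2 1 3; 2 -1 -1)], sign=+1
⇒ 4πI² = 3/35
I = (-1)√(3/35/(4π)) = -0.08258890

-0.082589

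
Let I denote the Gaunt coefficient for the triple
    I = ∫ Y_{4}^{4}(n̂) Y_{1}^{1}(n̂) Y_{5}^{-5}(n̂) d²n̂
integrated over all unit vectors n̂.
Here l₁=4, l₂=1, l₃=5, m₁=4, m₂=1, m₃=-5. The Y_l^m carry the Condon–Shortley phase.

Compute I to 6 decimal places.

Rules hold: Σm=0, L=10 even, 3≤5≤5.
N = 9·3·11 = 297
Δ = 0!·8!·2!/11! = 1/495
Racah Σ t=0..0: t=0:+1/576 = 1/576
⇒ 3j(4 1 5; 0 0 0)² = 5/99, sgn -1
Racah Σ t=0..0: t=0:+1/80640 = 1/80640
⇒ 3j(4 1 5; 4 1 -5)² = 1/11, sgn +1
4πI² = N·(3j₀)²·(3jₘ)² = 15/11
I = -1·√(1.36364/4π) = -0.32941575

-0.329416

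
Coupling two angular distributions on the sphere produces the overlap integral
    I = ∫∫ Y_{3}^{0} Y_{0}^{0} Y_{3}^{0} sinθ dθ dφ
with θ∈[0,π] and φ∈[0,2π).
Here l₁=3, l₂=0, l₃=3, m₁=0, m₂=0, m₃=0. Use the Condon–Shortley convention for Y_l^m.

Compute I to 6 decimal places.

m-sum 0 ✓  L=6 even ✓  3≤3≤3 ✓
Π(2lᵢ+1) = 7×1×7 = 49
triangle coeff Δ(3,0,3) = 1/7
Σ_t [0,0]: t=0:+1/36 = 1/36
(3j)²=1/7 [(3 0 3; 0 0 0)], sign=-1
(m-triple is (0,0,0) — same symbol as above.)
⇒ 4πI² = 1/1
I = (+1)√(1/1/(4π)) = 0.28209479

0.282095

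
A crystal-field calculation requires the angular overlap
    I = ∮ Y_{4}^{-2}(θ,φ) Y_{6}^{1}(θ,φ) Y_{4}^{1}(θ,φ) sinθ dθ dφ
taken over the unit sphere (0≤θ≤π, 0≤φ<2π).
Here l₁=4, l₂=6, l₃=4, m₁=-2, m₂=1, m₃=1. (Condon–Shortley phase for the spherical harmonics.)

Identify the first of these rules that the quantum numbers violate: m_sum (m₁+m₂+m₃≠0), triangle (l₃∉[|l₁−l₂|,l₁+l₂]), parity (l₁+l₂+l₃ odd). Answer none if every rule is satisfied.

none

Σmᵢ = 0  ✓
l₃∈[|l₁−l₂|,l₁+l₂]=[2,10], have l₃=4  ✓
Σlᵢ = 14 ⇒ even  ✓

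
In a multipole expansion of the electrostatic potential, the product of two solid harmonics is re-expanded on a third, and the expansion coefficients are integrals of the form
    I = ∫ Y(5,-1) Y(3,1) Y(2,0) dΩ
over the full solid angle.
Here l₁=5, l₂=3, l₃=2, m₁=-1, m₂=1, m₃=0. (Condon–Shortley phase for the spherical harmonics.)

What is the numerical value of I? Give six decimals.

-0.227318

Checks pass: Σm=0; 10 even; l₃=2∈[2,8].
(2·5+1)(2·3+1)(2·2+1) = 385
Δ: 6! 4! 0! / 11! → 1/2310
sum: t=3:−1/144 = -1/144
3j²(5 3 2; 0 0 0) = Δ·Π!·Σ² = 10/231  (sign -1)
sum: t=4:+1/192 = 1/192
3j²(5 3 2; -1 1 0) = Δ·Π!·Σ² = 3/77  (sign +1)
combine: 4πI² = 385·10/231·3/77 = 50/77
take √, sign -1: I = -0.22731846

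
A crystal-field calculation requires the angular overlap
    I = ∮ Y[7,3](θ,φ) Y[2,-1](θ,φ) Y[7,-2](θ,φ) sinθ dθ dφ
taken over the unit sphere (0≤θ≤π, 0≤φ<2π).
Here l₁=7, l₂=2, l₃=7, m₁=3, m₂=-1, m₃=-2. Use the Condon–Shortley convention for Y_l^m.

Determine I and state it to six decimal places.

m-sum 0 ✓  L=16 even ✓  5≤7≤9 ✓
Π(2lᵢ+1) = 15×5×15 = 1125
triangle coeff Δ(7,2,7) = 1/185640
Σ_t [0,2]: t=0:+1/2419200 t=1:−1/518400 t=2:+1/2419200 = -1/907200
(3j)²=56/3315 [(7 2 7; 0 0 0)], sign=+1
Σ_t [0,1]: t=0:+1/1935360 t=1:−1/4354560 = 1/3483648
(3j)²=125/12376 [(7 2 7; 3 -1 -2)], sign=-1
⇒ 4πI² = 9375/48841
I = (-1)√(9375/48841/(4π)) = -0.12359145

-0.123591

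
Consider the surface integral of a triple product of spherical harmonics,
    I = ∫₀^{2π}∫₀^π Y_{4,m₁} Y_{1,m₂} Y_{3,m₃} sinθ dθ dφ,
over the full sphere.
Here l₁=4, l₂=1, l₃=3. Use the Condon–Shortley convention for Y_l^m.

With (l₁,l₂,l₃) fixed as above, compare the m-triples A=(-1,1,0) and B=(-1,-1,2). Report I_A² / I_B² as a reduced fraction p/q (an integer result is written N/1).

Shared (l₁,l₂,l₃)=(4,1,3): N and (l;000)² cancel in I_A²/I_B².
A: Δ = 2!·6!·0!/9! = 1/252; Racah Σ t=2..2: t=2:+1/72 = 1/72; ⇒ 3j(4 1 3; -1 1 0)² = 5/126, sgn -1
B: Δ = 2!·6!·0!/9! = 1/252; Racah Σ t=0..0: t=0:+1/240 = 1/240; ⇒ 3j(4 1 3; -1 -1 2)² = 1/84, sgn -1
I_A²/I_B² = (5/126)/(1/84) = 10/3

10/3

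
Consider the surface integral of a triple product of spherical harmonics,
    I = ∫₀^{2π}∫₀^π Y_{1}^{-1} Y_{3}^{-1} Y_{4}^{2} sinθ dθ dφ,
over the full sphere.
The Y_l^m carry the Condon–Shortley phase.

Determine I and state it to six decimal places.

Checks pass: Σm=0; 8 even; l₃=4∈[2,4].
(2·1+1)(2·3+1)(2·4+1) = 189
Δ: 0! 2! 6! / 9! → 1/252
sum: t=0:+1/36 = 1/36
3j²(1 3 4; 0 0 0) = Δ·Π!·Σ² = 4/63  (sign +1)
sum: t=0:+1/96 = 1/96
3j²(1 3 4; -1 -1 2) = Δ·Π!·Σ² = 5/84  (sign +1)
combine: 4πI² = 189·4/63·5/84 = 5/7
take √, sign +1: I = 0.23841361

0.238414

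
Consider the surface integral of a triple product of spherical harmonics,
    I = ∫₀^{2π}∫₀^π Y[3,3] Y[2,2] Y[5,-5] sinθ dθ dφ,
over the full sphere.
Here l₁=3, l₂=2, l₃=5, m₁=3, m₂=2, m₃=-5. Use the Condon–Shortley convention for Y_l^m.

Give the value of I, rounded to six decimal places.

Checks pass: Σm=0; 10 even; l₃=5∈[1,5].
(2·3+1)(2·2+1)(2·5+1) = 385
Δ: 0! 6! 4! / 11! → 1/2310
sum: t=0:+1/144 = 1/144
3j²(3 2 5; 0 0 0) = Δ·Π!·Σ² = 10/231  (sign -1)
sum: t=0:+1/17280 = 1/17280
3j²(3 2 5; 3 2 -5) = Δ·Π!·Σ² = 1/11  (sign +1)
combine: 4πI² = 385·10/231·1/11 = 50/33
take √, sign -1: I = -0.34723469

-0.347235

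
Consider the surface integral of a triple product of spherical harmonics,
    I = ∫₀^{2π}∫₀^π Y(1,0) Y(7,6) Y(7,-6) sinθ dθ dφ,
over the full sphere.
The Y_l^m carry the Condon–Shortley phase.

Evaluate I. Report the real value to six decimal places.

0.000000

Σlᵢ=15 odd — θ-integrand is odd under cosθ→−cosθ; I=0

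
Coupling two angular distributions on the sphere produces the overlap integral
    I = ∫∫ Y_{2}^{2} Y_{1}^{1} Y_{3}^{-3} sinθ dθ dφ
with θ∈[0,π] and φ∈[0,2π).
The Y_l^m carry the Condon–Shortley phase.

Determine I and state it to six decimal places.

-0.319865

m-sum 0 ✓  L=6 even ✓  1≤3≤3 ✓
Π(2lᵢ+1) = 5×3×7 = 105
triangle coeff Δ(2,1,3) = 1/105
Σ_t [0,0]: t=0:+1/4 = 1/4
(3j)²=3/35 [(2 1 3; 0 0 0)], sign=-1
Σ_t [0,0]: t=0:+1/48 = 1/48
(3j)²=1/7 [(2 1 3; 2 1 -3)], sign=+1
⇒ 4πI² = 9/7
I = (-1)√(9/7/(4π)) = -0.31986543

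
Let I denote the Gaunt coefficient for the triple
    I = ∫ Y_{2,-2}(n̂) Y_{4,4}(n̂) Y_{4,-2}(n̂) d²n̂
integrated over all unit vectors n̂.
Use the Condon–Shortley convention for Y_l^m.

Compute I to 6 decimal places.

Checks pass: Σm=0; 10 even; l₃=4∈[2,6].
(2·2+1)(2·4+1)(2·4+1) = 405
Δ: 2! 2! 6! / 11! → 1/13860
sum: t=0:+1/192 t=1:−1/36 t=2:+1/192 = -5/288
3j²(2 4 4; 0 0 0) = Δ·Π!·Σ² = 20/693  (sign -1)
sum: t=2:+1/2880 = 1/2880
3j²(2 4 4; -2 4 -2) = Δ·Π!·Σ² = 2/165  (sign +1)
combine: 4πI² = 405·20/693·2/165 = 120/847
take √, sign -1: I = -0.10618031

-0.106180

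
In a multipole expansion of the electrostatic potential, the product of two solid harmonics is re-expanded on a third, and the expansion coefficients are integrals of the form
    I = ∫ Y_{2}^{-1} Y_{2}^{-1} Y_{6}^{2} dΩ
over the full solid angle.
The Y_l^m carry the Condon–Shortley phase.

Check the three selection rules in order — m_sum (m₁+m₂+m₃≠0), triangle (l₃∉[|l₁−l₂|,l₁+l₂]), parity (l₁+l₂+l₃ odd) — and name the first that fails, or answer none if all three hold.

Σmᵢ = 0  ✓
l₃∈[|l₁−l₂|,l₁+l₂]=[0,4], have l₃=6  ✗
Σlᵢ = 10 ⇒ even

triangle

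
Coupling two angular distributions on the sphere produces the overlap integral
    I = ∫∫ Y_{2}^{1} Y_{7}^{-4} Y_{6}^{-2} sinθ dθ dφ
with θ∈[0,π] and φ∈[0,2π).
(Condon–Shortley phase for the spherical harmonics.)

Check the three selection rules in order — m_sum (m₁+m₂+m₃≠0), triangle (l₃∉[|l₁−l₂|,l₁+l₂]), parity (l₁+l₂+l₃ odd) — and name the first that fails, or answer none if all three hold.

m_sum

m₁+m₂+m₃ = 1 − 4 − 2 = -5  ✗
triangle: |2−7|=5 ≤ l₃=6 ≤ 2+7=9
parity: l₁+l₂+l₃ = 15 is odd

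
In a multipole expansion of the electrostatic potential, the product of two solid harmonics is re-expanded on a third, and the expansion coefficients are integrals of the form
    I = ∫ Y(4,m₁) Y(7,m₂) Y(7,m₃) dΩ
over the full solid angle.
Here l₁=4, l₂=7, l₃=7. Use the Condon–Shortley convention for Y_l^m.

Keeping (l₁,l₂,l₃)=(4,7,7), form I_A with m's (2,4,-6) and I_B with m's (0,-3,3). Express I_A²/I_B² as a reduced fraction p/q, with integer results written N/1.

l's match ⇒ only the (l;m) 3-j factors differ between A and B.
A: triangle coeff Δ(4,7,7) = 1/58198140; Σ_t [1,2]: t=1:−1/130636800 t=2:+1/34836480 = 11/522547200; (3j)²=1331/81396 [(4 7 7; 2 4 -6)], sign=-1
B: triangle coeff Δ(4,7,7) = 1/58198140; Σ_t [0,4]: t=0:+1/9953280 t=1:−1/1088640 t=2:+1/1290240 t=3:−1/13063680 t=4:+1/2090188800 = -83/696729600; (3j)²=6889/6466460 [(4 7 7; 0 -3 3)], sign=-1
I_A²/I_B² = (1331/81396)/(6889/6466460) = 951665/62001

951665/62001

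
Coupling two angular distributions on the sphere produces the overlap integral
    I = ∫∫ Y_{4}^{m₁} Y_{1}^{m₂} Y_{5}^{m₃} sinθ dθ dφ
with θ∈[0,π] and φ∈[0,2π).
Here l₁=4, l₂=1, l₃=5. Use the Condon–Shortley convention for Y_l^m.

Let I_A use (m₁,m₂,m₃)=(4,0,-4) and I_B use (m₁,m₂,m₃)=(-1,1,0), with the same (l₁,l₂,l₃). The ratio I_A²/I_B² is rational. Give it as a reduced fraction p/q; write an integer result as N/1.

Shared (l₁,l₂,l₃)=(4,1,5): N and (l;000)² cancel in I_A²/I_B².
A: Δ = 0!·8!·2!/11! = 1/495; Racah Σ t=0..0: t=0:+1/40320 = 1/40320; ⇒ 3j(4 1 5; 4 0 -4)² = 1/55, sgn -1
B: Δ = 0!·8!·2!/11! = 1/495; Racah Σ t=0..0: t=0:+1/1440 = 1/1440; ⇒ 3j(4 1 5; -1 1 0)² = 2/99, sgn -1
I_A²/I_B² = (1/55)/(2/99) = 9/10

9/10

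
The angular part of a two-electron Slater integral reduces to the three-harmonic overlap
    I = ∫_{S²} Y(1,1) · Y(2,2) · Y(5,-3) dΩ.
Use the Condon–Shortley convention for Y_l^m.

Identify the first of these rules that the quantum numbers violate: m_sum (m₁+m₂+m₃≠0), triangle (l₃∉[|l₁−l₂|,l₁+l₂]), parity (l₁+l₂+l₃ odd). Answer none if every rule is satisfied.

azimuthal sum: 1 + 2 − 3 = 0  ✓
1 ≤ 5 ≤ 3 (triangle on l)  ✗
L = 1 + 2 + 5 = 8 (even)

triangle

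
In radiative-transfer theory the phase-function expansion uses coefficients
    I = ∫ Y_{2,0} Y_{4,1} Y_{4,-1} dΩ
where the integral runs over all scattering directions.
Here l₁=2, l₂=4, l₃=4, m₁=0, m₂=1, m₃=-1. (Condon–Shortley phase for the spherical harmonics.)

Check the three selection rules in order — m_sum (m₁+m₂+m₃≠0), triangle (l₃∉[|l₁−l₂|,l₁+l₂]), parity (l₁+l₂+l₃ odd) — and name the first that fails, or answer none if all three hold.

none

m₁+m₂+m₃ = 0 + 1 − 1 = 0  ✓
triangle: |2−4|=2 ≤ l₃=4 ≤ 2+4=6  ✓
parity: l₁+l₂+l₃ = 10 is even  ✓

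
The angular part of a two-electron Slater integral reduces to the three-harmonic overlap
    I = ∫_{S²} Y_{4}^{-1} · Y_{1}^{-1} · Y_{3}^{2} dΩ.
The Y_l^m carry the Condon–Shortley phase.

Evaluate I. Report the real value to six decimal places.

Checks pass: Σm=0; 8 even; l₃=3∈[3,5].
(2·4+1)(2·1+1)(2·3+1) = 189
Δ: 2! 6! 0! / 9! → 1/252
sum: t=1:−1/36 = -1/36
3j²(4 1 3; 0 0 0) = Δ·Π!·Σ² = 4/63  (sign +1)
sum: t=0:+1/240 = 1/240
3j²(4 1 3; -1 -1 2) = Δ·Π!·Σ² = 1/84  (sign -1)
combine: 4πI² = 189·4/63·1/84 = 1/7
take √, sign -1: I = -0.10662181

-0.106622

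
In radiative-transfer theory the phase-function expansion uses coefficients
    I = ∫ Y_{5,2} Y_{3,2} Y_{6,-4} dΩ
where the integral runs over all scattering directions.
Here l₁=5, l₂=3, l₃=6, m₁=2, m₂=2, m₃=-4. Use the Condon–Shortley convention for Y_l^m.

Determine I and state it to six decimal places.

m-sum 0 ✓  L=14 even ✓  2≤6≤8 ✓
Π(2lᵢ+1) = 11×7×13 = 1001
triangle coeff Δ(5,3,6) = 1/675675
Σ_t [0,2]: t=0:+1/8640 t=1:−1/2304 t=2:+1/8640 = -7/34560
(3j)²=7/429 [(5 3 6; 0 0 0)], sign=-1
Σ_t [1,2]: t=1:−1/34560 t=2:+1/60480 = -1/80640
(3j)²=6/1001 [(5 3 6; 2 2 -4)], sign=-1
⇒ 4πI² = 14/143
I = (+1)√(14/143/(4π)) = 0.08826552

0.088266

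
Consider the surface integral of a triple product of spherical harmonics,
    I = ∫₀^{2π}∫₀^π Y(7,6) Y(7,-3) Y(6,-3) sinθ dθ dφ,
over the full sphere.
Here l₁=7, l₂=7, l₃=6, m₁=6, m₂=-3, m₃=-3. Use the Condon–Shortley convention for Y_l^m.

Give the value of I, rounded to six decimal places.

m-sum 0 ✓  L=20 even ✓  0≤6≤14 ✓
Π(2lᵢ+1) = 15×15×13 = 2925
triangle coeff Δ(7,7,6) = 1/2444321880
Σ_t [1,7]: t=1:−1/2612736000 t=2:+1/20736000 t=3:−1/1658880 t=4:+1/746496 t=5:−1/1658880 t=6:+1/20736000 t=7:−1/2612736000 = 1/4354560
(3j)²=1000/138567 [(7 7 6; 0 0 0)], sign=+1
Σ_t [0,1]: t=0:+1/232243200 t=1:−1/130636800 = -1/298598400
(3j)²=7/1292 [(7 7 6; 6 -3 -3)], sign=+1
⇒ 4πI² = 131250/1147619
I = (+1)√(131250/1147619/(4π)) = 0.09539945

0.095399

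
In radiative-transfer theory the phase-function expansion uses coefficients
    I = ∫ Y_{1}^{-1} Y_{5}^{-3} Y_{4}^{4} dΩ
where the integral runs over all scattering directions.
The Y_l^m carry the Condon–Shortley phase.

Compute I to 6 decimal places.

-0.049106

m-sum 0 ✓  L=10 even ✓  4≤4≤6 ✓
Π(2lᵢ+1) = 3×11×9 = 297
triangle coeff Δ(1,5,4) = 1/495
Σ_t [1,1]: t=1:−1/576 = -1/576
(3j)²=5/99 [(1 5 4; 0 0 0)], sign=-1
Σ_t [2,2]: t=2:+1/80640 = 1/80640
(3j)²=1/495 [(1 5 4; -1 -3 4)], sign=+1
⇒ 4πI² = 1/33
I = (-1)√(1/33/(4π)) = -0.04910640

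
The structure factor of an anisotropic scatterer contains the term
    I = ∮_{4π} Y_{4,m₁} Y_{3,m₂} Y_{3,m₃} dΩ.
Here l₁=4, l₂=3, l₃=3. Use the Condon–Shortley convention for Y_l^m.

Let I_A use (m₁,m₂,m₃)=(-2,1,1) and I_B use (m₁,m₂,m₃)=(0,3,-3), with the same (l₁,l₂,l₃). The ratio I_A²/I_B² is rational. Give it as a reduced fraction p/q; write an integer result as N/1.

Shared (l₁,l₂,l₃)=(4,3,3): N and (l;000)² cancel in I_A²/I_B².
A: Δ = 4!·4!·2!/11! = 1/34650; Racah Σ t=2..4: t=2:+1/192 t=3:−1/36 t=4:+1/192 = -5/288; ⇒ 3j(4 3 3; -2 1 1)² = 20/693, sgn -1
B: Δ = 4!·4!·2!/11! = 1/34650; Racah Σ t=4..4: t=4:+1/1152 = 1/1152; ⇒ 3j(4 3 3; 0 3 -3)² = 1/154, sgn +1
I_A²/I_B² = (20/693)/(1/154) = 40/9

40/9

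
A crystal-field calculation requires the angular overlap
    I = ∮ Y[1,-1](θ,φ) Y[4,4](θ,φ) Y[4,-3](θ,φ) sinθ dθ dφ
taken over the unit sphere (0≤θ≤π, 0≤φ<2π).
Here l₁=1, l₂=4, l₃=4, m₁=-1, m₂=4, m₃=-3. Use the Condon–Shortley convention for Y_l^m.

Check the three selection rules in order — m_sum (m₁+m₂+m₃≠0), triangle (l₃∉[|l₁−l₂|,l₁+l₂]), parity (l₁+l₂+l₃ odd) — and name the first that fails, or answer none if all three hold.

Σmᵢ = 0  ✓
l₃∈[|l₁−l₂|,l₁+l₂]=[3,5], have l₃=4  ✓
Σlᵢ = 9 ⇒ odd  ✗

parity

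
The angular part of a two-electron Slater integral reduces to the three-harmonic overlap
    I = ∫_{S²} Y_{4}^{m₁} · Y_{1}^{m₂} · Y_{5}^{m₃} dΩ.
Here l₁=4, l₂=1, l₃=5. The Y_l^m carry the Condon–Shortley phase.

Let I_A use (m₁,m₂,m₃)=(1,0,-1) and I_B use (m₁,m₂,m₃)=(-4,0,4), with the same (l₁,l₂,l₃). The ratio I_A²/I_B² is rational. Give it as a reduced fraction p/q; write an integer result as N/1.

8/3

Same 4,1,5: normalisation and zero-m 3j drop out of the ratio.
A: Δ: 0! 8! 2! / 11! → 1/495; sum: t=0:+1/720 = 1/720; 3j²(4 1 5; 1 0 -1) = Δ·Π!·Σ² = 8/165  (sign +1)
B: Δ: 0! 8! 2! / 11! → 1/495; sum: t=0:+1/40320 = 1/40320; 3j²(4 1 5; -4 0 4) = Δ·Π!·Σ² = 1/55  (sign -1)
I_A²/I_B² = (8/165)/(1/55) = 8/3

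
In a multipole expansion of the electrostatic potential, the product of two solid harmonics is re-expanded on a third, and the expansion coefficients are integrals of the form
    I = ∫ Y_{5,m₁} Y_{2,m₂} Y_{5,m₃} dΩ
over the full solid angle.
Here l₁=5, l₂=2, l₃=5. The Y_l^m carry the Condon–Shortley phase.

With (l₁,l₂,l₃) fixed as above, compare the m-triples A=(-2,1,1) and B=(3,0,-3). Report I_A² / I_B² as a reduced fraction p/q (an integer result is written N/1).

l's match ⇒ only the (l;m) 3-j factors differ between A and B.
A: triangle coeff Δ(5,2,5) = 1/38610; Σ_t [1,2]: t=1:−1/2880 t=2:+1/1440 = 1/2880; (3j)²=7/715 [(5 2 5; -2 1 1)], sign=+1
B: triangle coeff Δ(5,2,5) = 1/38610; Σ_t [0,2]: t=0:+1/5760 t=1:−1/5040 t=2:+1/161280 = -1/53760; (3j)²=1/4290 [(5 2 5; 3 0 -3)], sign=-1
I_A²/I_B² = (7/715)/(1/4290) = 42/1

42/1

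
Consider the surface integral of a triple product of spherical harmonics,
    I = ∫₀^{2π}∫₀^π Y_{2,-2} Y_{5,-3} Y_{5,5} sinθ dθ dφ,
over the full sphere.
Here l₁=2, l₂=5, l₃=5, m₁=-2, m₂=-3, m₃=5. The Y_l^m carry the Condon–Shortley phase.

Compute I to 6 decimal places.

0.088588

Rules hold: Σm=0, L=12 even, 3≤5≤7.
N = 5·11·11 = 605
Δ = 2!·2!·8!/13! = 1/38610
Racah Σ t=0..2: t=0:+1/2880 t=1:−1/576 t=2:+1/2880 = -1/960
⇒ 3j(2 5 5; 0 0 0)² = 10/429, sgn +1
Racah Σ t=2..2: t=2:+1/161280 = 1/161280
⇒ 3j(2 5 5; -2 -3 5)² = 1/143, sgn +1
4πI² = N·(3j₀)²·(3jₘ)² = 50/507
I = +1·√(0.0986193/4π) = 0.08858824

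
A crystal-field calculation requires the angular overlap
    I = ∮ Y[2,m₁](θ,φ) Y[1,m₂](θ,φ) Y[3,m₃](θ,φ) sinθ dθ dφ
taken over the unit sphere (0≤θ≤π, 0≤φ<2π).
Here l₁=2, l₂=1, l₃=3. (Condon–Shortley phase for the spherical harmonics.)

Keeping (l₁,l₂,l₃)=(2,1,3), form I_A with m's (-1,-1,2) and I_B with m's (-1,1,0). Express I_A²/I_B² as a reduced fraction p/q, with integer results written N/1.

l's match ⇒ only the (l;m) 3-j factors differ between A and B.
A: triangle coeff Δ(2,1,3) = 1/105; Σ_t [0,0]: t=0:+1/12 = 1/12; (3j)²=2/21 [(2 1 3; -1 -1 2)], sign=-1
B: triangle coeff Δ(2,1,3) = 1/105; Σ_t [0,0]: t=0:+1/12 = 1/12; (3j)²=1/35 [(2 1 3; -1 1 0)], sign=-1
I_A²/I_B² = (2/21)/(1/35) = 10/3

10/3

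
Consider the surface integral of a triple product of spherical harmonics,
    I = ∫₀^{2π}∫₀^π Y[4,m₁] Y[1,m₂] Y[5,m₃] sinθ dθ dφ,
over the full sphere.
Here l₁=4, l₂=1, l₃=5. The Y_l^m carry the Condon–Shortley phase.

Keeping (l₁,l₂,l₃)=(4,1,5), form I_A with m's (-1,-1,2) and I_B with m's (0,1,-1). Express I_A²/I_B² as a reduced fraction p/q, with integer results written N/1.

Same 4,1,5: normalisation and zero-m 3j drop out of the ratio.
A: Δ: 0! 8! 2! / 11! → 1/495; sum: t=0:+1/1440 = 1/1440; 3j²(4 1 5; -1 -1 2) = Δ·Π!·Σ² = 7/165  (sign -1)
B: Δ: 0! 8! 2! / 11! → 1/495; sum: t=0:+1/1152 = 1/1152; 3j²(4 1 5; 0 1 -1) = Δ·Π!·Σ² = 1/33  (sign +1)
I_A²/I_B² = (7/165)/(1/33) = 7/5

7/5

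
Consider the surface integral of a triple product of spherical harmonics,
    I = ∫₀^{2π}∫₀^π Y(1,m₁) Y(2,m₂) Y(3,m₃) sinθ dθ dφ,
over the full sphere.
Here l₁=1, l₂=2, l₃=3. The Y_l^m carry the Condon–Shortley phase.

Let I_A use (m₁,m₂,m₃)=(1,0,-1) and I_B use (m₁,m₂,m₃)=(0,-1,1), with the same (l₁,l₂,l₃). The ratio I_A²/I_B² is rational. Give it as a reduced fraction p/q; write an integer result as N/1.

Shared (l₁,l₂,l₃)=(1,2,3): N and (l;000)² cancel in I_A²/I_B².
A: Δ = 0!·2!·4!/7! = 1/105; Racah Σ t=0..0: t=0:+1/8 = 1/8; ⇒ 3j(1 2 3; 1 0 -1)² = 2/35, sgn +1
B: Δ = 0!·2!·4!/7! = 1/105; Racah Σ t=0..0: t=0:+1/6 = 1/6; ⇒ 3j(1 2 3; 0 -1 1)² = 8/105, sgn +1
I_A²/I_B² = (2/35)/(8/105) = 3/4

3/4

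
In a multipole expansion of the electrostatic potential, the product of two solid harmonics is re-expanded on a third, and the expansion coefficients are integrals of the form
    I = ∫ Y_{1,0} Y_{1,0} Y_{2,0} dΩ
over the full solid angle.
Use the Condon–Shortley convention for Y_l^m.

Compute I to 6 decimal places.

0.252313

m-sum 0 ✓  L=4 even ✓  0≤2≤2 ✓
Π(2lᵢ+1) = 3×3×5 = 45
triangle coeff Δ(1,1,2) = 1/30
Σ_t [0,0]: t=0:+1/1 = 1/1
(3j)²=2/15 [(1 1 2; 0 0 0)], sign=+1
(m-triple is (0,0,0) — same symbol as above.)
⇒ 4πI² = 4/5
I = (+1)√(4/5/(4π)) = 0.25231325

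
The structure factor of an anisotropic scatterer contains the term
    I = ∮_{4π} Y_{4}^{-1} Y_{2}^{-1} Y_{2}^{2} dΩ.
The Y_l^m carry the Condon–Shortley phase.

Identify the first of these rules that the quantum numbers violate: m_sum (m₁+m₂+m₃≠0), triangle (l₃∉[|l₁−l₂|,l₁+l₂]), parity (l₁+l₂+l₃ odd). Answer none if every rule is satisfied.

none

m₁+m₂+m₃ = -1 − 1 + 2 = 0  ✓
triangle: |4−2|=2 ≤ l₃=2 ≤ 4+2=6  ✓
parity: l₁+l₂+l₃ = 8 is even  ✓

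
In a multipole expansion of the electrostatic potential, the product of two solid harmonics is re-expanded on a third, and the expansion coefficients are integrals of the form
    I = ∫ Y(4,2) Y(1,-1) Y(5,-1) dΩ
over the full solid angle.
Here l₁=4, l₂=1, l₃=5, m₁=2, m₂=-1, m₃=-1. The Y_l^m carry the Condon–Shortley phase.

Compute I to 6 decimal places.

Checks pass: Σm=0; 10 even; l₃=5∈[3,5].
(2·4+1)(2·1+1)(2·5+1) = 297
Δ: 0! 8! 2! / 11! → 1/495
sum: t=0:+1/576 = 1/576
3j²(4 1 5; 0 0 0) = Δ·Π!·Σ² = 5/99  (sign -1)
sum: t=0:+1/2880 = 1/2880
3j²(4 1 5; 2 -1 -1) = Δ·Π!·Σ² = 2/165  (sign +1)
combine: 4πI² = 297·5/99·2/165 = 2/11
take √, sign -1: I = -0.12028562

-0.120286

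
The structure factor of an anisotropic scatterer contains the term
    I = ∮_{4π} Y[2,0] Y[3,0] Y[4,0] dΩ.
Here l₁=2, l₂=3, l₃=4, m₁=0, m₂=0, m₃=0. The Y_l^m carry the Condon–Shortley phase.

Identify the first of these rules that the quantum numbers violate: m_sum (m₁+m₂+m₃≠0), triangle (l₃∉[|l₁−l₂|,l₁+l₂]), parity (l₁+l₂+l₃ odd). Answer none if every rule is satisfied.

m₁+m₂+m₃ = 0 + 0 + 0 = 0  ✓
triangle: |2−3|=1 ≤ l₃=4 ≤ 2+3=5  ✓
parity: l₁+l₂+l₃ = 9 is odd  ✗

parity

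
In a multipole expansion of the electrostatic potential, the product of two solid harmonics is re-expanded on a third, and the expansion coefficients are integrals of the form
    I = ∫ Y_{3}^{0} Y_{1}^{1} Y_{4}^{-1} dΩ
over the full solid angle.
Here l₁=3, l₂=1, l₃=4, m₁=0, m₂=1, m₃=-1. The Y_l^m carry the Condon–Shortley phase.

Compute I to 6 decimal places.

-0.194664

Rules hold: Σm=0, L=8 even, 2≤4≤4.
N = 7·3·9 = 189
Δ = 0!·6!·2!/9! = 1/252
Racah Σ t=0..0: t=0:+1/36 = 1/36
⇒ 3j(3 1 4; 0 0 0)² = 4/63, sgn +1
Racah Σ t=0..0: t=0:+1/72 = 1/72
⇒ 3j(3 1 4; 0 1 -1)² = 5/126, sgn -1
4πI² = N·(3j₀)²·(3jₘ)² = 10/21
I = -1·√(0.47619/4π) = -0.19466390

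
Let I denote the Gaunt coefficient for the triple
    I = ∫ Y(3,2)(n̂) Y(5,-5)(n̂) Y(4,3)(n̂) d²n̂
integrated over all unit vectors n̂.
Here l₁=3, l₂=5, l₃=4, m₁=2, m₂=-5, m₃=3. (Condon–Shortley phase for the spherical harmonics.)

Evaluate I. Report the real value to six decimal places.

-0.212007

Rules hold: Σm=0, L=12 even, 2≤4≤8.
N = 7·11·9 = 693
Δ = 4!·2!·6!/13! = 1/180180
Racah Σ t=1..3: t=1:−1/576 t=2:+1/144 t=3:−1/576 = 1/288
⇒ 3j(3 5 4; 0 0 0)² = 20/1001, sgn +1
Racah Σ t=0..0: t=0:+1/17280 = 1/17280
⇒ 3j(3 5 4; 2 -5 3)² = 35/858, sgn -1
4πI² = N·(3j₀)²·(3jₘ)² = 1050/1859
I = -1·√(0.56482/4π) = -0.21200691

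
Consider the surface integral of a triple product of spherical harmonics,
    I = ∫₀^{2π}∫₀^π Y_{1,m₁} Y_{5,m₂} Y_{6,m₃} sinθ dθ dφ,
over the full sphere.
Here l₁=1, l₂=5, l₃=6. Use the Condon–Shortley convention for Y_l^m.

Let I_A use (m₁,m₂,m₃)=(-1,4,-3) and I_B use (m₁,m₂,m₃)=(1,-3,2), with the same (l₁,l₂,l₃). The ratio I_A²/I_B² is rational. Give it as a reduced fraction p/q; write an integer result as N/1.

1/2

l's match ⇒ only the (l;m) 3-j factors differ between A and B.
A: triangle coeff Δ(1,5,6) = 1/858; Σ_t [0,0]: t=0:+1/725760 = 1/725760; (3j)²=1/286 [(1 5 6; -1 4 -3)], sign=-1
B: triangle coeff Δ(1,5,6) = 1/858; Σ_t [0,0]: t=0:+1/161280 = 1/161280; (3j)²=1/143 [(1 5 6; 1 -3 2)], sign=+1
I_A²/I_B² = (1/286)/(1/143) = 1/2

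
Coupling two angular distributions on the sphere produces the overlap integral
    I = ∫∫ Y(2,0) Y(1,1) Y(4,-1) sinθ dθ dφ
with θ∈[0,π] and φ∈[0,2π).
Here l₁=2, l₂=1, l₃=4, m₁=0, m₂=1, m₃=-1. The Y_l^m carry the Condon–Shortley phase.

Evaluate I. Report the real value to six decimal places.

0.000000

triangle: need 1≤l₃≤3, have 4; I=0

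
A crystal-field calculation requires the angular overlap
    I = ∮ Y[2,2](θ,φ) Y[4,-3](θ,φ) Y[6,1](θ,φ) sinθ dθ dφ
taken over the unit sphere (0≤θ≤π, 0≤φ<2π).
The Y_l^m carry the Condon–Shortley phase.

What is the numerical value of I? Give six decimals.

Rules hold: Σm=0, L=12 even, 2≤6≤6.
N = 5·9·13 = 585
Δ = 0!·4!·8!/13! = 1/6435
Racah Σ t=0..0: t=0:+1/2304 = 1/2304
⇒ 3j(2 4 6; 0 0 0)² = 5/143, sgn +1
Racah Σ t=0..0: t=0:+1/120960 = 1/120960
⇒ 3j(2 4 6; 2 -3 1)² = 1/1287, sgn -1
4πI² = N·(3j₀)²·(3jₘ)² = 25/1573
I = -1·√(0.0158932/4π) = -0.03556319

-0.035563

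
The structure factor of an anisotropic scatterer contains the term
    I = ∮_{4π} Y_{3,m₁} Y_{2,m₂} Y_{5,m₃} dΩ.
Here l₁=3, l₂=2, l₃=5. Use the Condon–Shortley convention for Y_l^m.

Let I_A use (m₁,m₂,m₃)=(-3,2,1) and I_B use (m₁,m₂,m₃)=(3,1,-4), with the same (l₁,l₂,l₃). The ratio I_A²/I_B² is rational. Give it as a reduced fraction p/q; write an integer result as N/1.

Shared (l₁,l₂,l₃)=(3,2,5): N and (l;000)² cancel in I_A²/I_B².
A: Δ = 0!·6!·4!/11! = 1/2310; Racah Σ t=0..0: t=0:+1/17280 = 1/17280; ⇒ 3j(3 2 5; -3 2 1)² = 1/2310, sgn +1
B: Δ = 0!·6!·4!/11! = 1/2310; Racah Σ t=0..0: t=0:+1/4320 = 1/4320; ⇒ 3j(3 2 5; 3 1 -4)² = 2/55, sgn -1
I_A²/I_B² = (1/2310)/(2/55) = 1/84

1/84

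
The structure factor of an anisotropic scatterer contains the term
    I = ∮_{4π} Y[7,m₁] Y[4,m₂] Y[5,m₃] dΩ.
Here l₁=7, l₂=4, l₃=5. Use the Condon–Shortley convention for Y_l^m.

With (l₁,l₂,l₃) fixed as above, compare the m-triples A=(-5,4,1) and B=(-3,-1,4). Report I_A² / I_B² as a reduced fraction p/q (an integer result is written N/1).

17248/12675

Shared (l₁,l₂,l₃)=(7,4,5): N and (l;000)² cancel in I_A²/I_B².
A: Δ = 6!·8!·2!/17! = 1/6126120; Racah Σ t=6..6: t=6:+1/2073600 = 1/2073600; ⇒ 3j(7 4 5; -5 4 1)² = 28/1105, sgn +1
B: Δ = 6!·8!·2!/17! = 1/6126120; Racah Σ t=2..3: t=2:+1/1935360 t=3:−1/362880 = -13/5806080; ⇒ 3j(7 4 5; -3 -1 4)² = 195/10472, sgn +1
I_A²/I_B² = (28/1105)/(195/10472) = 17248/12675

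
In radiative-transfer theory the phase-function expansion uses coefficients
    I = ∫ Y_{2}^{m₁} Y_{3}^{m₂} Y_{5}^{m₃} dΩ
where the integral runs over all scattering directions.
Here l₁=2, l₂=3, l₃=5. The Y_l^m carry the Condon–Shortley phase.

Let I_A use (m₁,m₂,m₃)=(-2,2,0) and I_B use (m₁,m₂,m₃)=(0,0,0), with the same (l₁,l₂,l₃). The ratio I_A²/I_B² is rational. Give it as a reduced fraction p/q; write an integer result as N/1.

1/20

l's match ⇒ only the (l;m) 3-j factors differ between A and B.
A: triangle coeff Δ(2,3,5) = 1/2310; Σ_t [0,0]: t=0:+1/2880 = 1/2880; (3j)²=1/462 [(2 3 5; -2 2 0)], sign=-1
B: triangle coeff Δ(2,3,5) = 1/2310; Σ_t [0,0]: t=0:+1/144 = 1/144; (3j)²=10/231 [(2 3 5; 0 0 0)], sign=-1
I_A²/I_B² = (1/462)/(10/231) = 1/20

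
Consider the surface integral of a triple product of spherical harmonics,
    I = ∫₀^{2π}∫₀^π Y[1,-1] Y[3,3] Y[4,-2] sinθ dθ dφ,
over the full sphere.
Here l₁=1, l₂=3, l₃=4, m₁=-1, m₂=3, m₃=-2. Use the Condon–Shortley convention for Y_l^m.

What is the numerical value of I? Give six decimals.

0.061558

Checks pass: Σm=0; 8 even; l₃=4∈[2,4].
(2·1+1)(2·3+1)(2·4+1) = 189
Δ: 0! 2! 6! / 9! → 1/252
sum: t=0:+1/36 = 1/36
3j²(1 3 4; 0 0 0) = Δ·Π!·Σ² = 4/63  (sign +1)
sum: t=0:+1/1440 = 1/1440
3j²(1 3 4; -1 3 -2) = Δ·Π!·Σ² = 1/252  (sign +1)
combine: 4πI² = 189·4/63·1/252 = 1/21
take √, sign +1: I = 0.06155813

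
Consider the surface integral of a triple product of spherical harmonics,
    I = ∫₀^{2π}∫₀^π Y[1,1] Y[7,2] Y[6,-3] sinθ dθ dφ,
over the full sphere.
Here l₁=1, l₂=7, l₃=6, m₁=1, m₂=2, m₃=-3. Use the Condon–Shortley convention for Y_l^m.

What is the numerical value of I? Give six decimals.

0.110647

m-sum 0 ✓  L=14 even ✓  6≤6≤8 ✓
Π(2lᵢ+1) = 3×15×13 = 585
triangle coeff Δ(1,7,6) = 1/1365
Σ_t [1,1]: t=1:−1/518400 = -1/518400
(3j)²=7/195 [(1 7 6; 0 0 0)], sign=-1
Σ_t [0,0]: t=0:+1/4354560 = 1/4354560
(3j)²=2/273 [(1 7 6; 1 2 -3)], sign=-1
⇒ 4πI² = 2/13
I = (+1)√(2/13/(4π)) = 0.11064668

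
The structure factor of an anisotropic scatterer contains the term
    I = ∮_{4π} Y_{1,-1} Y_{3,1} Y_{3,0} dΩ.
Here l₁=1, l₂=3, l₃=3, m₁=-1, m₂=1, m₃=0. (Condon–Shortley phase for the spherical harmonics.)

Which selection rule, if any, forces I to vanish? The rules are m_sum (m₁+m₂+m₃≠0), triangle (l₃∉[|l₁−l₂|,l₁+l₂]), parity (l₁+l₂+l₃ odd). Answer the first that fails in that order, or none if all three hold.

m₁+m₂+m₃ = -1 + 1 + 0 = 0  ✓
triangle: |1−3|=2 ≤ l₃=3 ≤ 1+3=4  ✓
parity: l₁+l₂+l₃ = 7 is odd  ✗

parity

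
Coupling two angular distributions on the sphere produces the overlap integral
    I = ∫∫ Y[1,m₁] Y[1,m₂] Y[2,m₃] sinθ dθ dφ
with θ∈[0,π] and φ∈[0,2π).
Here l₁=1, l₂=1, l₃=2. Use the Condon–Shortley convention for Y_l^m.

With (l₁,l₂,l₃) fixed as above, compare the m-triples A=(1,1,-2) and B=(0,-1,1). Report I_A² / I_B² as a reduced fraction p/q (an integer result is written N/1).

l's match ⇒ only the (l;m) 3-j factors differ between A and B.
A: triangle coeff Δ(1,1,2) = 1/30; Σ_t [0,0]: t=0:+1/4 = 1/4; (3j)²=1/5 [(1 1 2; 1 1 -2)], sign=+1
B: triangle coeff Δ(1,1,2) = 1/30; Σ_t [0,0]: t=0:+1/2 = 1/2; (3j)²=1/10 [(1 1 2; 0 -1 1)], sign=-1
I_A²/I_B² = (1/5)/(1/10) = 2/1

2/1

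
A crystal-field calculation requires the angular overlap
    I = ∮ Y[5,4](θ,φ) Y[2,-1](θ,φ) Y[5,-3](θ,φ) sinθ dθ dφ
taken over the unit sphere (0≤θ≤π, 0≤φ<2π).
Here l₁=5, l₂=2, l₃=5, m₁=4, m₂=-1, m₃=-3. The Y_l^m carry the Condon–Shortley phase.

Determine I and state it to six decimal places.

Rules hold: Σm=0, L=12 even, 3≤5≤7.
N = 11·5·11 = 605
Δ = 2!·8!·2!/13! = 1/38610
Racah Σ t=0..2: t=0:+1/2880 t=1:−1/576 t=2:+1/2880 = -1/960
⇒ 3j(5 2 5; 0 0 0)² = 10/429, sgn +1
Racah Σ t=0..1: t=0:+1/10080 t=1:−1/80640 = 1/11520
⇒ 3j(5 2 5; 4 -1 -3)² = 49/1430, sgn +1
4πI² = N·(3j₀)²·(3jₘ)² = 245/507
I = +1·√(0.483235/4π) = 0.19609844

0.196098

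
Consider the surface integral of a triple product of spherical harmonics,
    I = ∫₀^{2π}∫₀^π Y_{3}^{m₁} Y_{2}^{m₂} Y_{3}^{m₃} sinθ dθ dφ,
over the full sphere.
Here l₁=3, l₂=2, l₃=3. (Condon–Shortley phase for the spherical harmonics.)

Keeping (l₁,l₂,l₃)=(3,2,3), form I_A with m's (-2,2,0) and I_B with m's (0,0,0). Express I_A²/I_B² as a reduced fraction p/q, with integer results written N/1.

Same 3,2,3: normalisation and zero-m 3j drop out of the ratio.
A: Δ: 2! 4! 2! / 9! → 1/3780; sum: t=2:+1/24 = 1/24; 3j²(3 2 3; -2 2 0) = Δ·Π!·Σ² = 1/21  (sign -1)
B: Δ: 2! 4! 2! / 9! → 1/3780; sum: t=0:+1/24 t=1:−1/4 t=2:+1/24 = -1/6; 3j²(3 2 3; 0 0 0) = Δ·Π!·Σ² = 4/105  (sign +1)
I_A²/I_B² = (1/21)/(4/105) = 5/4

5/4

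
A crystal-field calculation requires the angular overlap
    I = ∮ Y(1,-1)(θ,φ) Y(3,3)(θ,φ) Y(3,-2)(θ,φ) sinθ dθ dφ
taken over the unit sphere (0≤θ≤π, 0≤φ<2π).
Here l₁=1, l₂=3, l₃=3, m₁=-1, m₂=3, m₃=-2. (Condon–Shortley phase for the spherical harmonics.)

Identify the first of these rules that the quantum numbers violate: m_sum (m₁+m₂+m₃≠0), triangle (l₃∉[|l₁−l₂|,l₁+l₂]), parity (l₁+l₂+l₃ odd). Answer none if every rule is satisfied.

m₁+m₂+m₃ = -1 + 3 − 2 = 0  ✓
triangle: |1−3|=2 ≤ l₃=3 ≤ 1+3=4  ✓
parity: l₁+l₂+l₃ = 7 is odd  ✗

parity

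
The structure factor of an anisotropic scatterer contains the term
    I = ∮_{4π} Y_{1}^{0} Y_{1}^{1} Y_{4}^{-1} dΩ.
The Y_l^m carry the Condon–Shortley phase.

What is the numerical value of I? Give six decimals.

|1−1|≤4≤1+1 violated ⇒ I = 0

0.000000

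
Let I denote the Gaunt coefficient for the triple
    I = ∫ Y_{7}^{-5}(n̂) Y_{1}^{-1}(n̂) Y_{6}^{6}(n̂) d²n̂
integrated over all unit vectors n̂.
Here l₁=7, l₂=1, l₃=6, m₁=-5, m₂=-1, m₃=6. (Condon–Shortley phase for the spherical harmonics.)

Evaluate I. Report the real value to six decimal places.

Rules hold: Σm=0, L=14 even, 6≤6≤8.
N = 15·3·13 = 585
Δ = 2!·12!·0!/15! = 1/1365
Racah Σ t=1..1: t=1:−1/518400 = -1/518400
⇒ 3j(7 1 6; 0 0 0)² = 7/195, sgn -1
Racah Σ t=0..0: t=0:+1/958003200 = 1/958003200
⇒ 3j(7 1 6; -5 -1 6)² = 1/1365, sgn +1
4πI² = N·(3j₀)²·(3jₘ)² = 1/65
I = -1·√(0.0153846/4π) = -0.03498955

-0.034990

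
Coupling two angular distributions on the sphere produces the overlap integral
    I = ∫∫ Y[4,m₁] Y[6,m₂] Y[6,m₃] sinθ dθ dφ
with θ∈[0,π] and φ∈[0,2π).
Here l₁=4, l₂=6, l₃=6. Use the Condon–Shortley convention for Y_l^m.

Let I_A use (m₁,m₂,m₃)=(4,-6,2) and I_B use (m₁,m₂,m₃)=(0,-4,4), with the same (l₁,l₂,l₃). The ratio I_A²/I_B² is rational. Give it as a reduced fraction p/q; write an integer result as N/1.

Same 4,6,6: normalisation and zero-m 3j drop out of the ratio.
A: Δ: 4! 4! 8! / 17! → 1/15315300; sum: t=0:+1/23224320 = 1/23224320; 3j²(4 6 6; 4 -6 2) = Δ·Π!·Σ² = 1/442  (sign +1)
B: Δ: 4! 4! 8! / 17! → 1/15315300; sum: t=0:+1/829440 t=1:−1/181440 t=2:+1/645120 = -1/362880; 3j²(4 6 6; 0 -4 4) = Δ·Π!·Σ² = 256/17017  (sign -1)
I_A²/I_B² = (1/442)/(256/17017) = 77/512

77/512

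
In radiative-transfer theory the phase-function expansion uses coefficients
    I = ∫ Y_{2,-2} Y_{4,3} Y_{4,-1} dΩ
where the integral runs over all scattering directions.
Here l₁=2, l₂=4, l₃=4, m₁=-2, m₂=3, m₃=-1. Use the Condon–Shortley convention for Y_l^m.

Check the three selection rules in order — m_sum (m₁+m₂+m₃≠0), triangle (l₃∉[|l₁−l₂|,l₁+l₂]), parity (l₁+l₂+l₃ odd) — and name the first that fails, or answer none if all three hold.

none

m₁+m₂+m₃ = -2 + 3 − 1 = 0  ✓
triangle: |2−4|=2 ≤ l₃=4 ≤ 2+4=6  ✓
parity: l₁+l₂+l₃ = 10 is even  ✓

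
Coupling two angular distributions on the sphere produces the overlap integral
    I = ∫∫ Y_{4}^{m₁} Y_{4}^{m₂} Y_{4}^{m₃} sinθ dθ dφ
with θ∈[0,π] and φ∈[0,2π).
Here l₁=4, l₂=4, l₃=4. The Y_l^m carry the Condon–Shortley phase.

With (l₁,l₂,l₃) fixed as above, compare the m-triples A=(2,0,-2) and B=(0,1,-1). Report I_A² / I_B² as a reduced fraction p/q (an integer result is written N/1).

Same 4,4,4: normalisation and zero-m 3j drop out of the ratio.
A: Δ: 4! 4! 4! / 13! → 1/450450; sum: t=0:+1/2304 t=1:−1/216 t=2:+1/384 = -11/6912; 3j²(4 4 4; 2 0 -2) = Δ·Π!·Σ² = 11/1638  (sign -1)
B: Δ: 4! 4! 4! / 13! → 1/450450; sum: t=1:−1/864 t=2:+1/96 t=3:−1/144 t=4:+1/3456 = 1/384; 3j²(4 4 4; 0 1 -1) = Δ·Π!·Σ² = 9/2002  (sign -1)
I_A²/I_B² = (11/1638)/(9/2002) = 121/81

121/81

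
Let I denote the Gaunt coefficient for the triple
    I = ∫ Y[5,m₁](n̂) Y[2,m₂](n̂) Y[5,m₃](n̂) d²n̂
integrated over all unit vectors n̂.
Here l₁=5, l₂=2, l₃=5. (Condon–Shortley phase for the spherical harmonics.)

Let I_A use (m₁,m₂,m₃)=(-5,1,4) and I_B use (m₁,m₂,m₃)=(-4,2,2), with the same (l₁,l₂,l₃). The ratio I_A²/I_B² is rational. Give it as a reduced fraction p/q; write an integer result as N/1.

15/8

l's match ⇒ only the (l;m) 3-j factors differ between A and B.
A: triangle coeff Δ(5,2,5) = 1/38610; Σ_t [2,2]: t=2:+1/80640 = 1/80640; (3j)²=9/286 [(5 2 5; -5 1 4)], sign=-1
B: triangle coeff Δ(5,2,5) = 1/38610; Σ_t [2,2]: t=2:+1/20160 = 1/20160; (3j)²=12/715 [(5 2 5; -4 2 2)], sign=-1
I_A²/I_B² = (9/286)/(12/715) = 15/8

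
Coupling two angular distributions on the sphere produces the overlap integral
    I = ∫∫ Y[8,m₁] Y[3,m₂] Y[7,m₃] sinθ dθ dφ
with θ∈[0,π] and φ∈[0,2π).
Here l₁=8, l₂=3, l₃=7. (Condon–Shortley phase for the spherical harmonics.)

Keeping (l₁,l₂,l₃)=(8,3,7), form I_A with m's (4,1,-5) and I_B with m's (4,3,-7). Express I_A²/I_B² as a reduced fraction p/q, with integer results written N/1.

Same 8,3,7: normalisation and zero-m 3j drop out of the ratio.
A: Δ: 4! 12! 2! / 19! → 1/5290740; sum: t=2:+1/58060800 t=3:−1/239500800 t=4:+1/22992076800 = 43/3284582400; 3j²(8 3 7; 4 1 -5) = Δ·Π!·Σ² = 12943/755820  (sign +1)
B: Δ: 4! 12! 2! / 19! → 1/5290740; sum: t=4:+1/22992076800 = 1/22992076800; 3j²(8 3 7; 4 3 -7) = Δ·Π!·Σ² = 1/3876  (sign +1)
I_A²/I_B² = (12943/755820)/(1/3876) = 12943/195

12943/195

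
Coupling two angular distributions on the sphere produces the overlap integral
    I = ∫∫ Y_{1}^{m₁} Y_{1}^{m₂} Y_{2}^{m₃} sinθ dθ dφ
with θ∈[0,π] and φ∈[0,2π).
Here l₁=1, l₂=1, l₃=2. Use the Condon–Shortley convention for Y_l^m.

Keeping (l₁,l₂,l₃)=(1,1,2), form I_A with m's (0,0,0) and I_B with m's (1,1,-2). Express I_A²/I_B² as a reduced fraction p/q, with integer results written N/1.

Shared (l₁,l₂,l₃)=(1,1,2): N and (l;000)² cancel in I_A²/I_B².
A: Δ = 0!·2!·2!/5! = 1/30; Racah Σ t=0..0: t=0:+1/1 = 1/1; ⇒ 3j(1 1 2; 0 0 0)² = 2/15, sgn +1
B: Δ = 0!·2!·2!/5! = 1/30; Racah Σ t=0..0: t=0:+1/4 = 1/4; ⇒ 3j(1 1 2; 1 1 -2)² = 1/5, sgn +1
I_A²/I_B² = (2/15)/(1/5) = 2/3

2/3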